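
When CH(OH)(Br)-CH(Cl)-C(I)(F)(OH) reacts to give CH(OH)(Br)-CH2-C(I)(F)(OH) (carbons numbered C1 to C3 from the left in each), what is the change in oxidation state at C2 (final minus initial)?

Before: C2 has 2 bonds to C, 1 bond to H, 1 bond to Cl → oxidation state 0.
After: C2 has 2 bonds to C, 2 bonds to H → oxidation state -2.
Δ = -2 − (0) = -2, so this is a reduction at C2.

-2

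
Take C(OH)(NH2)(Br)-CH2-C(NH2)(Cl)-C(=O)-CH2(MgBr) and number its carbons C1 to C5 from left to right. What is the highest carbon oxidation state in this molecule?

Count +1 for every bond to an atom more electronegative than carbon and −1 for every bond to one less electronegative; C–C bonds are 0. Tallying each carbon:
C1: 1C, 1O, 1N, 1Br → 0 + 1 + 1 + 1 = +3
C2: 2C, 2H → 0 − 2 = -2
C3: 2C, 1N, 1Cl → 0 + 1 + 1 = +2
C4: 2C, 2O → 0 + 2 = +2
C5: 1C, 2H, 1Mg → 0 − 2 − 1 = -3
The highest value is +3.

+3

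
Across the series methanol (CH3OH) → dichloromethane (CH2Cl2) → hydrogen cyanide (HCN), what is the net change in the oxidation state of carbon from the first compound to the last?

+4

Carbon oxidation states along the series — methanol: -2, dichloromethane: 0, hydrogen cyanide: +2.
Net change = +2 − (-2) = +4.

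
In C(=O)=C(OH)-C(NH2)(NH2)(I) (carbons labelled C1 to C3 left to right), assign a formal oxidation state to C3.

+3

Count +1 for every bond to an atom more electronegative than carbon and −1 for every bond to one less electronegative; C–C bonds are 0.
C3 has one bond to C (0), one bond to N (+1), one bond to N (+1), one bond to I (+1).
Oxidation state = 0 + 1 + 1 + 1 = +3.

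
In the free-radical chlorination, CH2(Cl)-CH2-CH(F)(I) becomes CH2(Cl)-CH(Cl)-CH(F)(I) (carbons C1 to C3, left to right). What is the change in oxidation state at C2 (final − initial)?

+2

Before: C2 has 2 bonds to C, 2 bonds to H → oxidation state -2.
After: C2 has 2 bonds to C, 1 bond to H, 1 bond to Cl → oxidation state 0.
Δ = 0 − (-2) = +2, so this is an oxidation at C2.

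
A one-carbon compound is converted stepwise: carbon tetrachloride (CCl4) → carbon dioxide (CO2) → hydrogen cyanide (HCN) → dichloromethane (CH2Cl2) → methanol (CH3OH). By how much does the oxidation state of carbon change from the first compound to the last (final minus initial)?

Carbon oxidation states along the series — carbon tetrachloride: +4, carbon dioxide: +4, hydrogen cyanide: +2, dichloromethane: 0, methanol: -2.
Net change = -2 − (+4) = -6.

-6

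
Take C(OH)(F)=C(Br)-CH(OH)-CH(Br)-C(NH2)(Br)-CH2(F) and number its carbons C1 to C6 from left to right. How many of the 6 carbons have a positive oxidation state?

3

Count +1 for every bond to an atom more electronegative than carbon and −1 for every bond to one less electronegative; C–C bonds are 0. Tallying each carbon:
C1: 2C, 1O, 1F → 0 + 1 + 1 = +2
C2: 3C, 1Br → 0 + 1 = +1
C3: 2C, 1H, 1O → 0 − 1 + 1 = 0
C4: 2C, 1H, 1Br → 0 − 1 + 1 = 0
C5: 2C, 1N, 1Br → 0 + 1 + 1 = +2
C6: 1C, 2H, 1F → 0 − 2 + 1 = -1
3 carbons (C1, C2, C5) meet the condition.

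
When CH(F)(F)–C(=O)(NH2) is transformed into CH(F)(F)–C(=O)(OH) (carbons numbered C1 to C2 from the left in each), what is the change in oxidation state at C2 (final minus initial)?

0

Before: C2 has 1 bond to C, 2 bonds to O, 1 bond to N → oxidation state +3.
After: C2 has 1 bond to C, 3 bonds to O → oxidation state +3.
Δ = +3 − (+3) = 0, so no net redox change at C2.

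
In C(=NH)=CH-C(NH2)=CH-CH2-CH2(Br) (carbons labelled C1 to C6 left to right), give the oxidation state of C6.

Bonds to more-electronegative neighbours contribute +1 each, bonds to H or metals contribute −1 each, and C–C bonds contribute 0.
C6 has one bond to C (0), one bond to H (-1), one bond to Br (+1), one bond to H (-1).
Oxidation state = 0 − 1 + 1 − 1 = -1.

-1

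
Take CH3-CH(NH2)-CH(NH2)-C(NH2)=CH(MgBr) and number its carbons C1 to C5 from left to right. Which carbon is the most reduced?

C1

Tallying each carbon's bonds:
C1: 1C, 3H → 0 − 3 = -3
C2: 2C, 1H, 1N → 0 − 1 + 1 = 0
C3: 2C, 1H, 1N → 0 − 1 + 1 = 0
C4: 3C, 1N → 0 + 1 = +1
C5: 2C, 1H, 1Mg → 0 − 1 − 1 = -2
The most reduced carbon is C1 at -3.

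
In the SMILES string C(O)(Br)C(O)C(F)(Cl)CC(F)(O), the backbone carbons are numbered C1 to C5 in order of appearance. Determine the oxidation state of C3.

C3 has one bond to C (0), one bond to C (0), one bond to F (+1), one bond to Cl (+1).
Oxidation state = 0 + 0 + 1 + 1 = +2.

+2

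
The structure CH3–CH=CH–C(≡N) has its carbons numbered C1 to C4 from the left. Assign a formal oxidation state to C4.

+3

Assign +1 per bond to O/N/halogen, −1 per bond to H or an electropositive element, and 0 per bond to carbon.
C4 has one bond to C (0), a triple bond to N (3×+1 = +3).
Oxidation state = 0 + 3 = +3.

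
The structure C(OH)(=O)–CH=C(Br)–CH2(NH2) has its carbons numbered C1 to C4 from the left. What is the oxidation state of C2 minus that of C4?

C2: 3C, 1H → 0 − 1 = -1
C4: 1C, 2H, 1N → 0 − 2 + 1 = -1
Difference: -1 − (-1) = 0.

0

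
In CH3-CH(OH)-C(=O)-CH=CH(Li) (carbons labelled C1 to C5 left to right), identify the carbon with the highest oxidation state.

C3

Assign +1 per bond to O/N/halogen, −1 per bond to H or an electropositive element, and 0 per bond to carbon. Tallying each carbon:
C1: 1C, 3H → 0 − 3 = -3
C2: 2C, 1H, 1O → 0 − 1 + 1 = 0
C3: 2C, 2O → 0 + 2 = +2
C4: 3C, 1H → 0 − 1 = -1
C5: 2C, 1H, 1Li → 0 − 1 − 1 = -2
The most oxidised carbon is C3 at +2.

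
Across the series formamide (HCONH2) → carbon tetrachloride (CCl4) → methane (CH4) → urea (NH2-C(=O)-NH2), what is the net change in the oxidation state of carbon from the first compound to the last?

Carbon oxidation states along the series — formamide: +2, carbon tetrachloride: +4, methane: -4, urea: +4.
Net change = +4 − (+2) = +2.

+2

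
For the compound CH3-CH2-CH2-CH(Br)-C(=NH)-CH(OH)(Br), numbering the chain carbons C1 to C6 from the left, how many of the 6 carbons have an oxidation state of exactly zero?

Each bond to a more electronegative atom (O, N, halogen) counts +1, each bond to a less electronegative atom (H, metal, B, Si) counts −1, and each C–C bond counts 0. Tallying each carbon:
C1: 1C, 3H → 0 − 3 = -3
C2: 2C, 2H → 0 − 2 = -2
C3: 2C, 2H → 0 − 2 = -2
C4: 2C, 1H, 1Br → 0 − 1 + 1 = 0
C5: 2C, 2N → 0 + 2 = +2
C6: 1C, 1H, 1O, 1Br → 0 − 1 + 1 + 1 = +1
1 carbon (C4) meets the condition.

1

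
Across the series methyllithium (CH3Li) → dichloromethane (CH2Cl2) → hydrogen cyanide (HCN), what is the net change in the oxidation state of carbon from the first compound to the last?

+6

Carbon oxidation states along the series — methyllithium: -4, dichloromethane: 0, hydrogen cyanide: +2.
Net change = +2 − (-4) = +6.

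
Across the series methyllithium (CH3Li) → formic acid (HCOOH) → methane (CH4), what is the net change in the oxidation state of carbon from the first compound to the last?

Carbon oxidation states along the series — methyllithium: -4, formic acid: +2, methane: -4.
Net change = -4 − (-4) = 0.

0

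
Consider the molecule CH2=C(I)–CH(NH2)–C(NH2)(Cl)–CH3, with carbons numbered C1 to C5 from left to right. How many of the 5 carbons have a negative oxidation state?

Tallying each carbon's bonds:
C1: 2C, 2H → 0 − 2 = -2
C2: 3C, 1I → 0 + 1 = +1
C3: 2C, 1H, 1N → 0 − 1 + 1 = 0
C4: 2C, 1N, 1Cl → 0 + 1 + 1 = +2
C5: 1C, 3H → 0 − 3 = -3
2 carbons (C1, C5) meet the condition.

2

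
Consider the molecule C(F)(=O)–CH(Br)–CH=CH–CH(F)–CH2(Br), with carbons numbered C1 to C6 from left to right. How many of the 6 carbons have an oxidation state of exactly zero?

Tallying each carbon's bonds:
C1: 1C, 2O, 1F → 0 + 2 + 1 = +3
C2: 2C, 1H, 1Br → 0 − 1 + 1 = 0
C3: 3C, 1H → 0 − 1 = -1
C4: 3C, 1H → 0 − 1 = -1
C5: 2C, 1H, 1F → 0 − 1 + 1 = 0
C6: 1C, 2H, 1Br → 0 − 2 + 1 = -1
2 carbons (C2, C5) meet the condition.

2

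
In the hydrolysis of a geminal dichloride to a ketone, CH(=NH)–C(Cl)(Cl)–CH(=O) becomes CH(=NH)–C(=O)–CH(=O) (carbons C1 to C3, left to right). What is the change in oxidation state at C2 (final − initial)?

0

Before: C2 has 2 bonds to C, 2 bonds to Cl → oxidation state +2.
After: C2 has 2 bonds to C, 2 bonds to O → oxidation state +2.
Δ = +2 − (+2) = 0, so no net redox change at C2.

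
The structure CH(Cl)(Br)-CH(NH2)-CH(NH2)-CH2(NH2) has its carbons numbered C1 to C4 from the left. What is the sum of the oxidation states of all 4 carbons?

0

Count +1 for every bond to an atom more electronegative than carbon and −1 for every bond to one less electronegative; C–C bonds are 0. Tallying each carbon:
C1: 1C, 1H, 1Cl, 1Br → 0 − 1 + 1 + 1 = +1
C2: 2C, 1H, 1N → 0 − 1 + 1 = 0
C3: 2C, 1H, 1N → 0 − 1 + 1 = 0
C4: 1C, 2H, 1N → 0 − 2 + 1 = -1
Sum = +1 + 0 + 0 − 1 = 0.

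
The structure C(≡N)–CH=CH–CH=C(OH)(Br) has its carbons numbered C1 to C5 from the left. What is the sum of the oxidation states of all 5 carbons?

+2

Tallying each carbon's bonds:
C1: 1C, 3N → 0 + 3 = +3
C2: 3C, 1H → 0 − 1 = -1
C3: 3C, 1H → 0 − 1 = -1
C4: 3C, 1H → 0 − 1 = -1
C5: 2C, 1O, 1Br → 0 + 1 + 1 = +2
Sum = +3 − 1 − 1 − 1 + 2 = +2.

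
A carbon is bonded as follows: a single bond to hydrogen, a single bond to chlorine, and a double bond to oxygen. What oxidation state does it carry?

Count +1 for every bond to an atom more electronegative than carbon and −1 for every bond to one less electronegative; C–C bonds are 0.
The carbon has one bond to H (-1), one bond to Cl (+1), a double bond to O (2×+1 = +2).
Oxidation state = -1 + 1 + 2 = +2.

+2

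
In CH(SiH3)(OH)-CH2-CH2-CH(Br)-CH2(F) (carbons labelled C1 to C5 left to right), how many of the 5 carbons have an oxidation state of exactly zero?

Count +1 for every bond to an atom more electronegative than carbon and −1 for every bond to one less electronegative; C–C bonds are 0. Tallying each carbon:
C1: 1C, 1H, 1O, 1Si → 0 − 1 + 1 − 1 = -1
C2: 2C, 2H → 0 − 2 = -2
C3: 2C, 2H → 0 − 2 = -2
C4: 2C, 1H, 1Br → 0 − 1 + 1 = 0
C5: 1C, 2H, 1F → 0 − 2 + 1 = -1
1 carbon (C4) meets the condition.

1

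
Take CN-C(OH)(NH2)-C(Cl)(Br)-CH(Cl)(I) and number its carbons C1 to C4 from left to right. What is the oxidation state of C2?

+2

Count +1 for every bond to an atom more electronegative than carbon and −1 for every bond to one less electronegative; C–C bonds are 0.
C2 has one bond to C (0), one bond to C (0), one bond to O (+1), one bond to N (+1).
Oxidation state = 0 + 0 + 1 + 1 = +2.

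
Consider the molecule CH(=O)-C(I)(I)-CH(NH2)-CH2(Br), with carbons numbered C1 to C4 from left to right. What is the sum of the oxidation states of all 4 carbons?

+2

Tallying each carbon's bonds:
C1: 1C, 1H, 2O → 0 − 1 + 2 = +1
C2: 2C, 2I → 0 + 2 = +2
C3: 2C, 1H, 1N → 0 − 1 + 1 = 0
C4: 1C, 2H, 1Br → 0 − 2 + 1 = -1
Sum = +1 + 2 + 0 − 1 = +2.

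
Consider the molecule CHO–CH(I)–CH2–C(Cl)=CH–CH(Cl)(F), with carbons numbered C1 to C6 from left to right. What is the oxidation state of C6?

Each bond to a more electronegative atom (O, N, halogen) counts +1, each bond to a less electronegative atom (H, metal, B, Si) counts −1, and each C–C bond counts 0.
C6 has one bond to C (0), one bond to H (-1), one bond to Cl (+1), one bond to F (+1).
Oxidation state = 0 − 1 + 1 + 1 = +1.

+1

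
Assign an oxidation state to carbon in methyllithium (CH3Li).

-4

The carbon has one bond to H (-1), one bond to H (-1), one bond to H (-1), one bond to Li (-1).
Oxidation state = -1 − 1 − 1 − 1 = -4.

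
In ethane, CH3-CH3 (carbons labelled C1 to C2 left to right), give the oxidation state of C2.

Count +1 for every bond to an atom more electronegative than carbon and −1 for every bond to one less electronegative; C–C bonds are 0.
C2 has one bond to H (-1), one bond to H (-1), one bond to H (-1), one bond to C (0).
Oxidation state = -1 − 1 − 1 + 0 = -3.

-3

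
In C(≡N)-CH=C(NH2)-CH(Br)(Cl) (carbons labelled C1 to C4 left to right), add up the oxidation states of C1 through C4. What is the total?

Tallying each carbon's bonds:
C1: 1C, 3N → 0 + 3 = +3
C2: 3C, 1H → 0 − 1 = -1
C3: 3C, 1N → 0 + 1 = +1
C4: 1C, 1H, 1Cl, 1Br → 0 − 1 + 1 + 1 = +1
Sum = +3 − 1 + 1 + 1 = +4.

+4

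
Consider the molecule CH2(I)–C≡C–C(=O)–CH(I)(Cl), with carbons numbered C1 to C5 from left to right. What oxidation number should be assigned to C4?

C4 has one bond to C (0), one bond to C (0), a double bond to O (2×+1 = +2).
Oxidation state = 0 + 0 + 2 = +2.

+2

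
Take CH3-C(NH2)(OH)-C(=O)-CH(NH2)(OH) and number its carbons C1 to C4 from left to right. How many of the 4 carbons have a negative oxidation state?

Assign +1 per bond to O/N/halogen, −1 per bond to H or an electropositive element, and 0 per bond to carbon. Tallying each carbon:
C1: 1C, 3H → 0 − 3 = -3
C2: 2C, 1O, 1N → 0 + 1 + 1 = +2
C3: 2C, 2O → 0 + 2 = +2
C4: 1C, 1H, 1O, 1N → 0 − 1 + 1 + 1 = +1
1 carbon (C1) meets the condition.

1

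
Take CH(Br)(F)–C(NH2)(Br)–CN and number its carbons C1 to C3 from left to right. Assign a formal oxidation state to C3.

+3

C3 has one bond to C (0), a triple bond to N (3×+1 = +3).
Oxidation state = 0 + 3 = +3.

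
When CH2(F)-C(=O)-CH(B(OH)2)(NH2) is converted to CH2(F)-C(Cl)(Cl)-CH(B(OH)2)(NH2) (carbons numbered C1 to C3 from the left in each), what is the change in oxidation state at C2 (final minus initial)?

Before: C2 has 2 bonds to C, 2 bonds to O → oxidation state +2.
After: C2 has 2 bonds to C, 2 bonds to Cl → oxidation state +2.
Δ = +2 − (+2) = 0, so no net redox change at C2.

0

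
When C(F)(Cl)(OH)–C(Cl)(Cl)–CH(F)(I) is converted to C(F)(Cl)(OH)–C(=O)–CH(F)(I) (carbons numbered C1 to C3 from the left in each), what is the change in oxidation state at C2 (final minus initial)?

0

Before: C2 has 2 bonds to C, 2 bonds to Cl → oxidation state +2.
After: C2 has 2 bonds to C, 2 bonds to O → oxidation state +2.
Δ = +2 − (+2) = 0, so no net redox change at C2.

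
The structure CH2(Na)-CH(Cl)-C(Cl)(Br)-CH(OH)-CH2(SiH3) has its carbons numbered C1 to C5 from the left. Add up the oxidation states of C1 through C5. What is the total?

Tallying each carbon's bonds:
C1: 1C, 2H, 1Na → 0 − 2 − 1 = -3
C2: 2C, 1H, 1Cl → 0 − 1 + 1 = 0
C3: 2C, 1Cl, 1Br → 0 + 1 + 1 = +2
C4: 2C, 1H, 1O → 0 − 1 + 1 = 0
C5: 1C, 2H, 1Si → 0 − 2 − 1 = -3
Sum = -3 + 0 + 2 + 0 − 3 = -4.

-4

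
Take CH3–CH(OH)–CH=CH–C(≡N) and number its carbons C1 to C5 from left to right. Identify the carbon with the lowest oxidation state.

C1

Count +1 for every bond to an atom more electronegative than carbon and −1 for every bond to one less electronegative; C–C bonds are 0. Tallying each carbon:
C1: 1C, 3H → 0 − 3 = -3
C2: 2C, 1H, 1O → 0 − 1 + 1 = 0
C3: 3C, 1H → 0 − 1 = -1
C4: 3C, 1H → 0 − 1 = -1
C5: 1C, 3N → 0 + 3 = +3
The most reduced carbon is C1 at -3.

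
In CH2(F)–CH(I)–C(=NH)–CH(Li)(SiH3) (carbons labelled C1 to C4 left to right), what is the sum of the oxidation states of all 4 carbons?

-2

Tallying each carbon's bonds:
C1: 1C, 2H, 1F → 0 − 2 + 1 = -1
C2: 2C, 1H, 1I → 0 − 1 + 1 = 0
C3: 2C, 2N → 0 + 2 = +2
C4: 1C, 1H, 1Li, 1Si → 0 − 1 − 1 − 1 = -3
Sum = -1 + 0 + 2 − 3 = -2.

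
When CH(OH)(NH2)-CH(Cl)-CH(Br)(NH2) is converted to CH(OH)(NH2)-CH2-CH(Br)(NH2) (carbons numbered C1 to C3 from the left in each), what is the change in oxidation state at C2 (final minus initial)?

-2

Before: C2 has 2 bonds to C, 1 bond to H, 1 bond to Cl → oxidation state 0.
After: C2 has 2 bonds to C, 2 bonds to H → oxidation state -2.
Δ = -2 − (0) = -2, so this is a reduction at C2.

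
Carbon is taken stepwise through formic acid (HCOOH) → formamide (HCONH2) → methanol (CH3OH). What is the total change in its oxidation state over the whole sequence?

-4

Carbon oxidation states along the series — formic acid: +2, formamide: +2, methanol: -2.
Net change = -2 − (+2) = -4.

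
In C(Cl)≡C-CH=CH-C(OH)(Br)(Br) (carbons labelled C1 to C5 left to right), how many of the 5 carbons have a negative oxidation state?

2

Tallying each carbon's bonds:
C1: 3C, 1Cl → 0 + 1 = +1
C2: 4C → 0 = 0
C3: 3C, 1H → 0 − 1 = -1
C4: 3C, 1H → 0 − 1 = -1
C5: 1C, 1O, 2Br → 0 + 1 + 2 = +3
2 carbons (C3, C4) meet the condition.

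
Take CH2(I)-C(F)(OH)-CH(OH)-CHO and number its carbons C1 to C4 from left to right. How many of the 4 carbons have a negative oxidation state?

1

Bonds to more-electronegative neighbours contribute +1 each, bonds to H or metals contribute −1 each, and C–C bonds contribute 0. Tallying each carbon:
C1: 1C, 2H, 1I → 0 − 2 + 1 = -1
C2: 2C, 1O, 1F → 0 + 1 + 1 = +2
C3: 2C, 1H, 1O → 0 − 1 + 1 = 0
C4: 1C, 1H, 2O → 0 − 1 + 2 = +1
1 carbon (C1) meets the condition.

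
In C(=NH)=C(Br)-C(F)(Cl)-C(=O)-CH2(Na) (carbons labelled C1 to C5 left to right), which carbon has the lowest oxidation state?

Tallying each carbon's bonds:
C1: 2C, 2N → 0 + 2 = +2
C2: 3C, 1Br → 0 + 1 = +1
C3: 2C, 1F, 1Cl → 0 + 1 + 1 = +2
C4: 2C, 2O → 0 + 2 = +2
C5: 1C, 2H, 1Na → 0 − 2 − 1 = -3
The most reduced carbon is C5 at -3.

C5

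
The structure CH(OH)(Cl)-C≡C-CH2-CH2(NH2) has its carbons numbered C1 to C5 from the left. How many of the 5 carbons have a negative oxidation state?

Tallying each carbon's bonds:
C1: 1C, 1H, 1O, 1Cl → 0 − 1 + 1 + 1 = +1
C2: 4C → 0 = 0
C3: 4C → 0 = 0
C4: 2C, 2H → 0 − 2 = -2
C5: 1C, 2H, 1N → 0 − 2 + 1 = -1
2 carbons (C4, C5) meet the condition.

2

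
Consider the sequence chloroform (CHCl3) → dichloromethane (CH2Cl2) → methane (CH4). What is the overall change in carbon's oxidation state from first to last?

-6

Carbon oxidation states along the series — chloroform: +2, dichloromethane: 0, methane: -4.
Net change = -4 − (+2) = -6.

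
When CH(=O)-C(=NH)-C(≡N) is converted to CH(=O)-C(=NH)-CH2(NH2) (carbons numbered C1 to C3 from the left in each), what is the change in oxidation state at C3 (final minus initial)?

Before: C3 has 1 bond to C, 3 bonds to N → oxidation state +3.
After: C3 has 1 bond to C, 2 bonds to H, 1 bond to N → oxidation state -1.
Δ = -1 − (+3) = -4, so this is a reduction at C3.

-4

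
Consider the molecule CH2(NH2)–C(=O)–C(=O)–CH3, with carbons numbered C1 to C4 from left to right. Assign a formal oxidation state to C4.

-3

C4 has one bond to C (0), one bond to H (-1), one bond to H (-1), one bond to H (-1).
Oxidation state = 0 − 1 − 1 − 1 = -3.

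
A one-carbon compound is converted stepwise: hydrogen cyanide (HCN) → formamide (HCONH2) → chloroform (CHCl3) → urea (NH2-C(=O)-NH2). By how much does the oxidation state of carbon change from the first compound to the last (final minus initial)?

+2

Carbon oxidation states along the series — hydrogen cyanide: +2, formamide: +2, chloroform: +2, urea: +4.
Net change = +4 − (+2) = +2.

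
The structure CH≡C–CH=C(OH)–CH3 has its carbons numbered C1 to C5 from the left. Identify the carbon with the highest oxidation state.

Tallying each carbon's bonds:
C1: 3C, 1H → 0 − 1 = -1
C2: 4C → 0 = 0
C3: 3C, 1H → 0 − 1 = -1
C4: 3C, 1O → 0 + 1 = +1
C5: 1C, 3H → 0 − 3 = -3
The most oxidised carbon is C4 at +1.

C4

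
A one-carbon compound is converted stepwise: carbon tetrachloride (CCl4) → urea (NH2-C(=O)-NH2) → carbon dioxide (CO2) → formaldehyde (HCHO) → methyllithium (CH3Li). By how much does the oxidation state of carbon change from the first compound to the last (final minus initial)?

-8

Carbon oxidation states along the series — carbon tetrachloride: +4, urea: +4, carbon dioxide: +4, formaldehyde: 0, methyllithium: -4.
Net change = -4 − (+4) = -8.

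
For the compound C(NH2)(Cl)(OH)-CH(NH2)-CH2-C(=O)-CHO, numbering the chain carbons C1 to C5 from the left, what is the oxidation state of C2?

Each bond to a more electronegative atom (O, N, halogen) counts +1, each bond to a less electronegative atom (H, metal, B, Si) counts −1, and each C–C bond counts 0.
C2 has one bond to C (0), one bond to C (0), one bond to N (+1), one bond to H (-1).
Oxidation state = 0 + 0 + 1 − 1 = 0.

0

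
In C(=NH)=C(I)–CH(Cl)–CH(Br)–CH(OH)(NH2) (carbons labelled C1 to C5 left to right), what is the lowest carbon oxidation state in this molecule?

0

Assign +1 per bond to O/N/halogen, −1 per bond to H or an electropositive element, and 0 per bond to carbon. Tallying each carbon:
C1: 2C, 2N → 0 + 2 = +2
C2: 3C, 1I → 0 + 1 = +1
C3: 2C, 1H, 1Cl → 0 − 1 + 1 = 0
C4: 2C, 1H, 1Br → 0 − 1 + 1 = 0
C5: 1C, 1H, 1O, 1N → 0 − 1 + 1 + 1 = +1
The lowest value is 0.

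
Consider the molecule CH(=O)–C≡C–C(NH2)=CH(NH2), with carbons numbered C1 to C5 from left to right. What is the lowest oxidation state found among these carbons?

Tallying each carbon's bonds:
C1: 1C, 1H, 2O → 0 − 1 + 2 = +1
C2: 4C → 0 = 0
C3: 4C → 0 = 0
C4: 3C, 1N → 0 + 1 = +1
C5: 2C, 1H, 1N → 0 − 1 + 1 = 0
The lowest value is 0.

0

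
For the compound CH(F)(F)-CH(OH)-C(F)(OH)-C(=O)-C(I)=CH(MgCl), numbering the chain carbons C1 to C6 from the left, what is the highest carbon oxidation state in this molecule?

Tallying each carbon's bonds:
C1: 1C, 1H, 2F → 0 − 1 + 2 = +1
C2: 2C, 1H, 1O → 0 − 1 + 1 = 0
C3: 2C, 1O, 1F → 0 + 1 + 1 = +2
C4: 2C, 2O → 0 + 2 = +2
C5: 3C, 1I → 0 + 1 = +1
C6: 2C, 1H, 1Mg → 0 − 1 − 1 = -2
The highest value is +2.

+2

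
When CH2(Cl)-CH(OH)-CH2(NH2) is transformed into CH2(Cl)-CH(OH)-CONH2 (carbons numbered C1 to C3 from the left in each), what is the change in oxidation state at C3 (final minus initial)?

+4

Before: C3 has 1 bond to C, 2 bonds to H, 1 bond to N → oxidation state -1.
After: C3 has 1 bond to C, 2 bonds to O, 1 bond to N → oxidation state +3.
Δ = +3 − (-1) = +4, so this is an oxidation at C3.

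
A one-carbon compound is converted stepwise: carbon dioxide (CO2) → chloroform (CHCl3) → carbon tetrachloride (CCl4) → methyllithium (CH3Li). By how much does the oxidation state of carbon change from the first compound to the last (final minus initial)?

-8

Carbon oxidation states along the series — carbon dioxide: +4, chloroform: +2, carbon tetrachloride: +4, methyllithium: -4.
Net change = -4 − (+4) = -8.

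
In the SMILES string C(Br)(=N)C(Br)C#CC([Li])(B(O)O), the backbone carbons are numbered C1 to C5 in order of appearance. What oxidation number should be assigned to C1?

+3

C1 has one bond to C (0), one bond to Br (+1), a double bond to N (2×+1 = +2).
Oxidation state = 0 + 1 + 2 = +3.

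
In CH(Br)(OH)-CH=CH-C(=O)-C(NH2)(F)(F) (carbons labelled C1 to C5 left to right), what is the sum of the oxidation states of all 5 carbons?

Count +1 for every bond to an atom more electronegative than carbon and −1 for every bond to one less electronegative; C–C bonds are 0. Tallying each carbon:
C1: 1C, 1H, 1O, 1Br → 0 − 1 + 1 + 1 = +1
C2: 3C, 1H → 0 − 1 = -1
C3: 3C, 1H → 0 − 1 = -1
C4: 2C, 2O → 0 + 2 = +2
C5: 1C, 1N, 2F → 0 + 1 + 2 = +3
Sum = +1 − 1 − 1 + 2 + 3 = +4.

+4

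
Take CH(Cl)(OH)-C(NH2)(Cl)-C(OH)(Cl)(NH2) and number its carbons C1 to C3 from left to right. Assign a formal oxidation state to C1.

+1

C1 has one bond to C (0), one bond to Cl (+1), one bond to H (-1), one bond to O (+1).
Oxidation state = 0 + 1 − 1 + 1 = +1.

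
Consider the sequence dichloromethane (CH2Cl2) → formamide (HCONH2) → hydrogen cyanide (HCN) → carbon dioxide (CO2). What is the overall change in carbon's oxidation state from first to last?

+4

Carbon oxidation states along the series — dichloromethane: 0, formamide: +2, hydrogen cyanide: +2, carbon dioxide: +4.
Net change = +4 − (0) = +4.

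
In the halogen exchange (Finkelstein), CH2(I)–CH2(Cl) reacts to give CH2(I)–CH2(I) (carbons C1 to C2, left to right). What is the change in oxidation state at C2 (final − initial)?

Before: C2 has 1 bond to C, 2 bonds to H, 1 bond to Cl → oxidation state -1.
After: C2 has 1 bond to C, 2 bonds to H, 1 bond to I → oxidation state -1.
Δ = -1 − (-1) = 0, so no net redox change at C2.

0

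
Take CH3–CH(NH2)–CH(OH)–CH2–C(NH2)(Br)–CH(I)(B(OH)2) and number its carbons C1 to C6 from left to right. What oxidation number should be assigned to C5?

Bonds to more-electronegative neighbours contribute +1 each, bonds to H or metals contribute −1 each, and C–C bonds contribute 0.
C5 has one bond to C (0), one bond to C (0), one bond to N (+1), one bond to Br (+1).
Oxidation state = 0 + 0 + 1 + 1 = +2.

+2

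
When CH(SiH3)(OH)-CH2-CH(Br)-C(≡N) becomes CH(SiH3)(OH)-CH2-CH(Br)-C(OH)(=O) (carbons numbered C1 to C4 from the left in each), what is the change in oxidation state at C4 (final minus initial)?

Before: C4 has 1 bond to C, 3 bonds to N → oxidation state +3.
After: C4 has 1 bond to C, 3 bonds to O → oxidation state +3.
Δ = +3 − (+3) = 0, so no net redox change at C4.

0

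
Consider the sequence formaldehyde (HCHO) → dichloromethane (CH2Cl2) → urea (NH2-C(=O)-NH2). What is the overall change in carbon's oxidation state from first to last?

Carbon oxidation states along the series — formaldehyde: 0, dichloromethane: 0, urea: +4.
Net change = +4 − (0) = +4.

+4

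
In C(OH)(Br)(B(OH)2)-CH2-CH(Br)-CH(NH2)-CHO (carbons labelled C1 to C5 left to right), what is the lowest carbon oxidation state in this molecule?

Count +1 for every bond to an atom more electronegative than carbon and −1 for every bond to one less electronegative; C–C bonds are 0. Tallying each carbon:
C1: 1C, 1O, 1Br, 1B → 0 + 1 + 1 − 1 = +1
C2: 2C, 2H → 0 − 2 = -2
C3: 2C, 1H, 1Br → 0 − 1 + 1 = 0
C4: 2C, 1H, 1N → 0 − 1 + 1 = 0
C5: 1C, 1H, 2O → 0 − 1 + 2 = +1
The lowest value is -2.

-2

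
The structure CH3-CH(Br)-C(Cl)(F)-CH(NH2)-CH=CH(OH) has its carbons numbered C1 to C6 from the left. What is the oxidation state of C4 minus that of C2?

C4: 2C, 1H, 1N → 0 − 1 + 1 = 0
C2: 2C, 1H, 1Br → 0 − 1 + 1 = 0
Difference: 0 − (0) = 0.

0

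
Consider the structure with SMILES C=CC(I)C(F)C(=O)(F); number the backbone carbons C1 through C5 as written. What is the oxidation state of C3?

Count +1 for every bond to an atom more electronegative than carbon and −1 for every bond to one less electronegative; C–C bonds are 0.
C3 has one bond to C (0), one bond to C (0), one bond to H (-1), one bond to I (+1).
Oxidation state = 0 + 0 − 1 + 1 = 0.

0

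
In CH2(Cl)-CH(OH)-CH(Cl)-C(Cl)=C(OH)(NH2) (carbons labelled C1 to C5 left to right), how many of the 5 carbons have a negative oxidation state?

Tallying each carbon's bonds:
C1: 1C, 2H, 1Cl → 0 − 2 + 1 = -1
C2: 2C, 1H, 1O → 0 − 1 + 1 = 0
C3: 2C, 1H, 1Cl → 0 − 1 + 1 = 0
C4: 3C, 1Cl → 0 + 1 = +1
C5: 2C, 1O, 1N → 0 + 1 + 1 = +2
1 carbon (C1) meets the condition.

1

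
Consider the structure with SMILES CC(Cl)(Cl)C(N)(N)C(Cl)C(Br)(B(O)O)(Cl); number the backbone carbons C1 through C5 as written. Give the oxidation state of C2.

+2

Bonds to more-electronegative neighbours contribute +1 each, bonds to H or metals contribute −1 each, and C–C bonds contribute 0.
C2 has one bond to C (0), one bond to C (0), one bond to Cl (+1), one bond to Cl (+1).
Oxidation state = 0 + 0 + 1 + 1 = +2.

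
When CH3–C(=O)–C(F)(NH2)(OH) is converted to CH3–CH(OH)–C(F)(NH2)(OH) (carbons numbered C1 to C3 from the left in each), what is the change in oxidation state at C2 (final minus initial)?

Before: C2 has 2 bonds to C, 2 bonds to O → oxidation state +2.
After: C2 has 2 bonds to C, 1 bond to H, 1 bond to O → oxidation state 0.
Δ = 0 − (+2) = -2, so this is a reduction at C2.

-2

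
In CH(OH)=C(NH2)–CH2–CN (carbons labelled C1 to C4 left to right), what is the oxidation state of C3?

-2

Each bond to a more electronegative atom (O, N, halogen) counts +1, each bond to a less electronegative atom (H, metal, B, Si) counts −1, and each C–C bond counts 0.
C3 has one bond to C (0), one bond to C (0), one bond to H (-1), one bond to H (-1).
Oxidation state = 0 + 0 − 1 − 1 = -2.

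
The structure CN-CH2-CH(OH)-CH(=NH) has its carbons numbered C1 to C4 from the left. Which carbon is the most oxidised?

Count +1 for every bond to an atom more electronegative than carbon and −1 for every bond to one less electronegative; C–C bonds are 0. Tallying each carbon:
C1: 1C, 3N → 0 + 3 = +3
C2: 2C, 2H → 0 − 2 = -2
C3: 2C, 1H, 1O → 0 − 1 + 1 = 0
C4: 1C, 1H, 2N → 0 − 1 + 2 = +1
The most oxidised carbon is C1 at +3.

C1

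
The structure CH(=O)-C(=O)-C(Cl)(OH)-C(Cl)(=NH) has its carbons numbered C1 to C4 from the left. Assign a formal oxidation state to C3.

+2

Bonds to more-electronegative neighbours contribute +1 each, bonds to H or metals contribute −1 each, and C–C bonds contribute 0.
C3 has one bond to C (0), one bond to C (0), one bond to Cl (+1), one bond to O (+1).
Oxidation state = 0 + 0 + 1 + 1 = +2.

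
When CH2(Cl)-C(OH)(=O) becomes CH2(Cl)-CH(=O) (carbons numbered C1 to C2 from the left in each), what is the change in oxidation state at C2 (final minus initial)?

Before: C2 has 1 bond to C, 3 bonds to O → oxidation state +3.
After: C2 has 1 bond to C, 1 bond to H, 2 bonds to O → oxidation state +1.
Δ = +1 − (+3) = -2, so this is a reduction at C2.

-2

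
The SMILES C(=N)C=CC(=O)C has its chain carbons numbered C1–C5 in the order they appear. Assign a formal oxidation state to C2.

C2 has one bond to C (0), a double bond to C (2×0 = 0), one bond to H (-1).
Oxidation state = 0 + 0 − 1 = -1.

-1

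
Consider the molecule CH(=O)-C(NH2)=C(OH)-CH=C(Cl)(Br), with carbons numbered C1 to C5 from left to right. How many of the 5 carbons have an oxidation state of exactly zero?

0

Tallying each carbon's bonds:
C1: 1C, 1H, 2O → 0 − 1 + 2 = +1
C2: 3C, 1N → 0 + 1 = +1
C3: 3C, 1O → 0 + 1 = +1
C4: 3C, 1H → 0 − 1 = -1
C5: 2C, 1Cl, 1Br → 0 + 1 + 1 = +2
0 carbons meet the condition.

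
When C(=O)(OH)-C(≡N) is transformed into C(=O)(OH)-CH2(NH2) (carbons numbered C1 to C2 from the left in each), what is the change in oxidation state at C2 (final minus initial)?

-4

Before: C2 has 1 bond to C, 3 bonds to N → oxidation state +3.
After: C2 has 1 bond to C, 2 bonds to H, 1 bond to N → oxidation state -1.
Δ = -1 − (+3) = -4, so this is a reduction at C2.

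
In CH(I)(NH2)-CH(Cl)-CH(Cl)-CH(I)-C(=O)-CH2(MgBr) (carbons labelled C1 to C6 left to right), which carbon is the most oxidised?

Bonds to more-electronegative neighbours contribute +1 each, bonds to H or metals contribute −1 each, and C–C bonds contribute 0. Tallying each carbon:
C1: 1C, 1H, 1N, 1I → 0 − 1 + 1 + 1 = +1
C2: 2C, 1H, 1Cl → 0 − 1 + 1 = 0
C3: 2C, 1H, 1Cl → 0 − 1 + 1 = 0
C4: 2C, 1H, 1I → 0 − 1 + 1 = 0
C5: 2C, 2O → 0 + 2 = +2
C6: 1C, 2H, 1Mg → 0 − 2 − 1 = -3
The most oxidised carbon is C5 at +2.

C5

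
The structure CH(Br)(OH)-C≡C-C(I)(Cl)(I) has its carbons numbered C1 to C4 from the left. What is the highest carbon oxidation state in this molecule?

+3

Tallying each carbon's bonds:
C1: 1C, 1H, 1O, 1Br → 0 − 1 + 1 + 1 = +1
C2: 4C → 0 = 0
C3: 4C → 0 = 0
C4: 1C, 1Cl, 2I → 0 + 1 + 2 = +3
The highest value is +3.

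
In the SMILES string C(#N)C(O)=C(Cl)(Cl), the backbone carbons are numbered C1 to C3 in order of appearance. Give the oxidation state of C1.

Each bond to a more electronegative atom (O, N, halogen) counts +1, each bond to a less electronegative atom (H, metal, B, Si) counts −1, and each C–C bond counts 0.
C1 has one bond to C (0), a triple bond to N (3×+1 = +3).
Oxidation state = 0 + 3 = +3.

+3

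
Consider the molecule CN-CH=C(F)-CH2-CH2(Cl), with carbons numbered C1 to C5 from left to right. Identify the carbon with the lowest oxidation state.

C4

Each bond to a more electronegative atom (O, N, halogen) counts +1, each bond to a less electronegative atom (H, metal, B, Si) counts −1, and each C–C bond counts 0. Tallying each carbon:
C1: 1C, 3N → 0 + 3 = +3
C2: 3C, 1H → 0 − 1 = -1
C3: 3C, 1F → 0 + 1 = +1
C4: 2C, 2H → 0 − 2 = -2
C5: 1C, 2H, 1Cl → 0 − 2 + 1 = -1
The most reduced carbon is C4 at -2.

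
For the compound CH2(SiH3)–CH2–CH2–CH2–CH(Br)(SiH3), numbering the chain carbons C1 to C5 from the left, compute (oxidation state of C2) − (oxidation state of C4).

C2: 2C, 2H → 0 − 2 = -2
C4: 2C, 2H → 0 − 2 = -2
Difference: -2 − (-2) = 0.

0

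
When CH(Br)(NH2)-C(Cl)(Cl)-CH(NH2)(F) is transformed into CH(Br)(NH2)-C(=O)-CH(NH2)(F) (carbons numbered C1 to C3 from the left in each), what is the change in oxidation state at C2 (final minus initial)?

Before: C2 has 2 bonds to C, 2 bonds to Cl → oxidation state +2.
After: C2 has 2 bonds to C, 2 bonds to O → oxidation state +2.
Δ = +2 − (+2) = 0, so no net redox change at C2.

0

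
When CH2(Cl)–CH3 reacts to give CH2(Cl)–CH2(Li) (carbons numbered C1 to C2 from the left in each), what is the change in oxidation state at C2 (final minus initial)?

0

Before: C2 has 1 bond to C, 3 bonds to H → oxidation state -3.
After: C2 has 1 bond to C, 2 bonds to H, 1 bond to Li → oxidation state -3.
Δ = -3 − (-3) = 0, so no net redox change at C2.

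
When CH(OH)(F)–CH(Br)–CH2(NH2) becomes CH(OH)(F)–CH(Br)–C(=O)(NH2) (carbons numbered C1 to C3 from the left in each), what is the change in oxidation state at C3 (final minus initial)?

Before: C3 has 1 bond to C, 2 bonds to H, 1 bond to N → oxidation state -1.
After: C3 has 1 bond to C, 2 bonds to O, 1 bond to N → oxidation state +3.
Δ = +3 − (-1) = +4, so this is an oxidation at C3.

+4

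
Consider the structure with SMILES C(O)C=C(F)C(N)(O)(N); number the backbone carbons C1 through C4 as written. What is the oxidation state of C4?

C4 has one bond to C (0), one bond to N (+1), one bond to O (+1), one bond to N (+1).
Oxidation state = 0 + 1 + 1 + 1 = +3.

+3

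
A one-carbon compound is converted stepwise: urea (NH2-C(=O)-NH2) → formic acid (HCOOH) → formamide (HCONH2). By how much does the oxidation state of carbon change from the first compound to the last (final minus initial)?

-2

Carbon oxidation states along the series — urea: +4, formic acid: +2, formamide: +2.
Net change = +2 − (+4) = -2.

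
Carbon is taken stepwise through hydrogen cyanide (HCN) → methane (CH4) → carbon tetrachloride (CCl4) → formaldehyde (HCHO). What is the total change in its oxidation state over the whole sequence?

-2

Carbon oxidation states along the series — hydrogen cyanide: +2, methane: -4, carbon tetrachloride: +4, formaldehyde: 0.
Net change = 0 − (+2) = -2.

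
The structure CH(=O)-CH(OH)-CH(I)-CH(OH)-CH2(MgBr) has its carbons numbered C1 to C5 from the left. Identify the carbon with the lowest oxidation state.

Bonds to more-electronegative neighbours contribute +1 each, bonds to H or metals contribute −1 each, and C–C bonds contribute 0. Tallying each carbon:
C1: 1C, 1H, 2O → 0 − 1 + 2 = +1
C2: 2C, 1H, 1O → 0 − 1 + 1 = 0
C3: 2C, 1H, 1I → 0 − 1 + 1 = 0
C4: 2C, 1H, 1O → 0 − 1 + 1 = 0
C5: 1C, 2H, 1Mg → 0 − 2 − 1 = -3
The most reduced carbon is C5 at -3.

C5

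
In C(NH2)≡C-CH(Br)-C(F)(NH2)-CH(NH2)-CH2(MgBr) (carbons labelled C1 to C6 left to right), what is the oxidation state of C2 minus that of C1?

C2: 4C → 0 = 0
C1: 3C, 1N → 0 + 1 = +1
Difference: 0 − (+1) = -1.

-1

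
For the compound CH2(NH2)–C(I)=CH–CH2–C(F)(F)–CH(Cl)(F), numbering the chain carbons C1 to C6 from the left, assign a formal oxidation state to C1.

Assign +1 per bond to O/N/halogen, −1 per bond to H or an electropositive element, and 0 per bond to carbon.
C1 has one bond to C (0), one bond to N (+1), one bond to H (-1), one bond to H (-1).
Oxidation state = 0 + 1 − 1 − 1 = -1.

-1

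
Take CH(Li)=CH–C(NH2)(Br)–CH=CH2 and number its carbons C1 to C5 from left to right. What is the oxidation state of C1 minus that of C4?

C1: 2C, 1H, 1Li → 0 − 1 − 1 = -2
C4: 3C, 1H → 0 − 1 = -1
Difference: -2 − (-1) = -1.

-1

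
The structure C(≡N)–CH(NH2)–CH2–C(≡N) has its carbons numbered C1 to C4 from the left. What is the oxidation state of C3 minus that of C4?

-5

C3: 2C, 2H → 0 − 2 = -2
C4: 1C, 3N → 0 + 3 = +3
Difference: -2 − (+3) = -5.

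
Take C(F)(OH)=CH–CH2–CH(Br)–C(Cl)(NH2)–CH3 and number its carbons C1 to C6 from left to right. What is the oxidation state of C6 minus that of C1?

C6: 1C, 3H → 0 − 3 = -3
C1: 2C, 1O, 1F → 0 + 1 + 1 = +2
Difference: -3 − (+2) = -5.

-5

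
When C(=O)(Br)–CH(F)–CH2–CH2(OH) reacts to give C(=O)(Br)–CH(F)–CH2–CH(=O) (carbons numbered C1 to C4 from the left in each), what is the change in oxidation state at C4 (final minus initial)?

+2

Before: C4 has 1 bond to C, 2 bonds to H, 1 bond to O → oxidation state -1.
After: C4 has 1 bond to C, 1 bond to H, 2 bonds to O → oxidation state +1.
Δ = +1 − (-1) = +2, so this is an oxidation at C4.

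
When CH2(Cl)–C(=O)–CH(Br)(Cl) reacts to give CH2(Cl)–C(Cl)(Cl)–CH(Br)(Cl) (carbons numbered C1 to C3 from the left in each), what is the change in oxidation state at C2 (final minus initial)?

Before: C2 has 2 bonds to C, 2 bonds to O → oxidation state +2.
After: C2 has 2 bonds to C, 2 bonds to Cl → oxidation state +2.
Δ = +2 − (+2) = 0, so no net redox change at C2.

0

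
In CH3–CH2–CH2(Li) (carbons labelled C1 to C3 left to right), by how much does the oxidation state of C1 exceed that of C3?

C1: 1C, 3H → 0 − 3 = -3
C3: 1C, 2H, 1Li → 0 − 2 − 1 = -3
Difference: -3 − (-3) = 0.

0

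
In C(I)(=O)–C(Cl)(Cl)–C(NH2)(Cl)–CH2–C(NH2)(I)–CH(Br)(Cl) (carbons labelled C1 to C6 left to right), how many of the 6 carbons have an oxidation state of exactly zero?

Assign +1 per bond to O/N/halogen, −1 per bond to H or an electropositive element, and 0 per bond to carbon. Tallying each carbon:
C1: 1C, 2O, 1I → 0 + 2 + 1 = +3
C2: 2C, 2Cl → 0 + 2 = +2
C3: 2C, 1N, 1Cl → 0 + 1 + 1 = +2
C4: 2C, 2H → 0 − 2 = -2
C5: 2C, 1N, 1I → 0 + 1 + 1 = +2
C6: 1C, 1H, 1Cl, 1Br → 0 − 1 + 1 + 1 = +1
0 carbons meet the condition.

0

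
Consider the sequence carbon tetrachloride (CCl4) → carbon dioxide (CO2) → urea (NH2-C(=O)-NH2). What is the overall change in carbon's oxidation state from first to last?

Carbon oxidation states along the series — carbon tetrachloride: +4, carbon dioxide: +4, urea: +4.
Net change = +4 − (+4) = 0.

0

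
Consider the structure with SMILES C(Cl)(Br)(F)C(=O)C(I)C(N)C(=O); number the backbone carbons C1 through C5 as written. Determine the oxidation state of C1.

Bonds to more-electronegative neighbours contribute +1 each, bonds to H or metals contribute −1 each, and C–C bonds contribute 0.
C1 has one bond to C (0), one bond to Cl (+1), one bond to Br (+1), one bond to F (+1).
Oxidation state = 0 + 1 + 1 + 1 = +3.

+3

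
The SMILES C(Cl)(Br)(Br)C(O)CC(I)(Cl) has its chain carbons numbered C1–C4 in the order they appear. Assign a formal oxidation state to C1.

+3

Count +1 for every bond to an atom more electronegative than carbon and −1 for every bond to one less electronegative; C–C bonds are 0.
C1 has one bond to C (0), one bond to Cl (+1), one bond to Br (+1), one bond to Br (+1).
Oxidation state = 0 + 1 + 1 + 1 = +3.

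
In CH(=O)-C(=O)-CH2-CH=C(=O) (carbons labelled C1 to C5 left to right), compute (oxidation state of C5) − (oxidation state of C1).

+1

C5: 2C, 2O → 0 + 2 = +2
C1: 1C, 1H, 2O → 0 − 1 + 2 = +1
Difference: +2 − (+1) = +1.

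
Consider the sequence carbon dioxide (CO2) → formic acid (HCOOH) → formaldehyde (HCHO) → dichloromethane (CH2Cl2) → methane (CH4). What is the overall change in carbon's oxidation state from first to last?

Carbon oxidation states along the series — carbon dioxide: +4, formic acid: +2, formaldehyde: 0, dichloromethane: 0, methane: -4.
Net change = -4 − (+4) = -8.

-8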